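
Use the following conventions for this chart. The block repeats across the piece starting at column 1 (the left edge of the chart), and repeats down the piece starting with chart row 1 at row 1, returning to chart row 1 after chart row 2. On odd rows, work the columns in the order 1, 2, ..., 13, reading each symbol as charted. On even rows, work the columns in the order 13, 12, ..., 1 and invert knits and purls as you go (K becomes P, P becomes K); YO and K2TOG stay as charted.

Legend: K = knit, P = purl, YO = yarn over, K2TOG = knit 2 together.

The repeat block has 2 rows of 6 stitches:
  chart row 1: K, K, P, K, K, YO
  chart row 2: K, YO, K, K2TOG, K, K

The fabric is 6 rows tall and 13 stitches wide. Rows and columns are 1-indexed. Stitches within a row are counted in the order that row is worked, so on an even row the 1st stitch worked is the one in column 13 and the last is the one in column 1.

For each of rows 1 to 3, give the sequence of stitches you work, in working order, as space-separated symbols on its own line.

Row 1: chart row 1, RS - tile across columns 1-13 and work as-is.
Row 2: chart row 2, WS - tiled (columns 1-13): K YO K K2TOG K K K YO K K2TOG K K K; work from column 13 back to 1 with K<->P swapped.
Row 3: chart row 1, RS - tile across columns 1-13 and work as-is.

== ROWS AS WORKED ==
K K P K K YO K K P K K YO K
P P P K2TOG P YO P P P K2TOG P YO P
K K P K K YO K K P K K YO K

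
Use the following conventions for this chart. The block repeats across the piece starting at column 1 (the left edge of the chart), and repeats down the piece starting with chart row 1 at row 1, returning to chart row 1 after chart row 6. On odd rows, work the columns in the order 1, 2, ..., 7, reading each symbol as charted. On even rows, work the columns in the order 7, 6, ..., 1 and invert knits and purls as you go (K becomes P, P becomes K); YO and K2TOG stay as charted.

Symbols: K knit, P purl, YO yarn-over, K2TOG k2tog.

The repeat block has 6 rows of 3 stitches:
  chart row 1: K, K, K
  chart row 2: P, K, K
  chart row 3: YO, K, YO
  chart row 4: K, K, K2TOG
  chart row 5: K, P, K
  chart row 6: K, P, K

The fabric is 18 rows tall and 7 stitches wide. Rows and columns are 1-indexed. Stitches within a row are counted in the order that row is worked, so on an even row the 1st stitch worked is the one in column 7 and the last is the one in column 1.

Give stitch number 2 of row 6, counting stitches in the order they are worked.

For row 6: chart row = ((6-1) mod 6) + 1 = 6; this is a WS (even) row.
Chart row 6 tiled across columns 1-7: K P K K P K K
WS row: flip the tiled sequence (start at column 7) and apply K<->P; YO and K2TOG stay.
Row 6 as worked: P P K P P K P
The 2nd stitch worked is P.

Stitch:
P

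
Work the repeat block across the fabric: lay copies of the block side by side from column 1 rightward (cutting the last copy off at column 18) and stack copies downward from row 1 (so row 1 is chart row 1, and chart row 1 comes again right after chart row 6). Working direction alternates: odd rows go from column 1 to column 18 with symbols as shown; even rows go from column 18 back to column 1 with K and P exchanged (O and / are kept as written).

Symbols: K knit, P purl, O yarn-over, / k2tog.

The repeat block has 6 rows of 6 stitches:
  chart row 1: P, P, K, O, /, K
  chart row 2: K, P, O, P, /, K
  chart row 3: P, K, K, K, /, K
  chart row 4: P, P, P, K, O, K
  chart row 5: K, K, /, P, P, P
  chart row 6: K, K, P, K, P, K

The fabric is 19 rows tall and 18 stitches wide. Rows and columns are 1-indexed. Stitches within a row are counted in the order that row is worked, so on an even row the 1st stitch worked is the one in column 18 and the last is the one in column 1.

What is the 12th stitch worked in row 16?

Result:
K

Derivation:
For row 16: chart row = ((16-1) mod 6) + 1 = 4; this is a WS (even) row.
Chart row 4 tiled across columns 1-18: P P P K O K P P P K O K P P P K O K
WS row: flip the tiled sequence (start at column 18) and apply K<->P; O and / stay.
Row 16 as worked: P O P K K K P O P K K K P O P K K K
Stitch 12 in working order -> K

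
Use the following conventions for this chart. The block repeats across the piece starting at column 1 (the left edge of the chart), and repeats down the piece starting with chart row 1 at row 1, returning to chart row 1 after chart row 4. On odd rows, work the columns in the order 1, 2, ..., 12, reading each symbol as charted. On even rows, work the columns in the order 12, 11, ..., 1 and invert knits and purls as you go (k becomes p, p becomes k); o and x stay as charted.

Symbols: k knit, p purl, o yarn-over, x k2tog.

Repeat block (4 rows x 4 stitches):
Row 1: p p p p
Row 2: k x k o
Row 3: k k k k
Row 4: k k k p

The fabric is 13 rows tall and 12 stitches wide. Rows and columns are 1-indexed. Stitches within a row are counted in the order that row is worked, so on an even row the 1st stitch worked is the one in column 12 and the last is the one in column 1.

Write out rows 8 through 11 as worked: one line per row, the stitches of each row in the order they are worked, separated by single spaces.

Row 8: chart row 4, WS - tiled (columns 1-12): k k k p k k k p k k k p; work from column 12 back to 1 with k<->p swapped.
Row 9: chart row 1, RS - tile across columns 1-12 and work as-is.
Row 10: chart row 2, WS - tiled (columns 1-12): k x k o k x k o k x k o; work from column 12 back to 1 with k<->p swapped.
Row 11: chart row 3, RS - tile across columns 1-12 and work as-is.

== ROWS AS WORKED ==
k p p p k p p p k p p p
p p p p p p p p p p p p
o p x p o p x p o p x p
k k k k k k k k k k k k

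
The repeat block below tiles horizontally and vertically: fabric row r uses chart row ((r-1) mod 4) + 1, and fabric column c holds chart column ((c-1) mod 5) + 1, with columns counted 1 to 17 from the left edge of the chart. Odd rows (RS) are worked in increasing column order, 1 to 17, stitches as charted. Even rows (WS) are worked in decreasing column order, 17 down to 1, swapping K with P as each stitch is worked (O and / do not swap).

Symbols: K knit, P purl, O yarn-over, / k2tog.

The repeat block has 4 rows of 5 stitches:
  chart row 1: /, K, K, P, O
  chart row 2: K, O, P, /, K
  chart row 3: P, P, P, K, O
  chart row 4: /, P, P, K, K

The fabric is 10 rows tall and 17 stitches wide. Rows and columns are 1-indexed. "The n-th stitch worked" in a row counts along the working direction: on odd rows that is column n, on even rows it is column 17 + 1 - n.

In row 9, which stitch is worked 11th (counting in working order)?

Row 9 uses chart row ((9-1) mod 4)+1 = 1. Row 9 is odd, so RS.
Chart row 1 tiled across columns 1-17: / K K P O / K K P O / K K P O / K
RS row: no reversal, no swap; stitch n worked = column n.
Counting 11 along the worked row gives /.

Result:
/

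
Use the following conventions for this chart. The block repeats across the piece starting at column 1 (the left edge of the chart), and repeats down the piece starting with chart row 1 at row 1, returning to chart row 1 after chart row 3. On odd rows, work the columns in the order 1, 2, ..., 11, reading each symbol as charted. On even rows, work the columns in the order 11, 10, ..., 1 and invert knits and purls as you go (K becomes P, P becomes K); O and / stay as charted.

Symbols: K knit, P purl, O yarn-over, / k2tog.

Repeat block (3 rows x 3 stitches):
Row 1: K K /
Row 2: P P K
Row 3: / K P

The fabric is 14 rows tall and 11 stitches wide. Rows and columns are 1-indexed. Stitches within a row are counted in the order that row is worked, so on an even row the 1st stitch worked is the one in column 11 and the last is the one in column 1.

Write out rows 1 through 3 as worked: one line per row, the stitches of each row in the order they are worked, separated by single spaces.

Row 1: chart row 1, RS - tile across columns 1-11 and work as-is.
Row 2: chart row 2, WS - tiled (columns 1-11): P P K P P K P P K P P; work from column 11 back to 1 with K<->P swapped.
Row 3: chart row 3, RS - tile across columns 1-11 and work as-is.

Result:
K K / K K / K K / K K
K K P K K P K K P K K
/ K P / K P / K P / K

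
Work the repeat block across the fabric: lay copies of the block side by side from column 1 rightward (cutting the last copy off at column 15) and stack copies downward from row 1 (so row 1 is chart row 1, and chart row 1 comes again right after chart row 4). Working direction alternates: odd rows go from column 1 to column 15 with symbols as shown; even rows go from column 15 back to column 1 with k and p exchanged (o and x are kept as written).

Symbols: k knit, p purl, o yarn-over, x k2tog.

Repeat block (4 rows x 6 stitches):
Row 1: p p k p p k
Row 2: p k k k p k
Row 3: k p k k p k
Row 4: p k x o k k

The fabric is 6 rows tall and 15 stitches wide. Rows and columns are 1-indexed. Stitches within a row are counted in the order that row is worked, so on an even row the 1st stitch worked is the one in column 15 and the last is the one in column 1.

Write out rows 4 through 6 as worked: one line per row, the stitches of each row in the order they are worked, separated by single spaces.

Row 4: chart row 4, WS - tiled (columns 1-15): p k x o k k p k x o k k p k x; work from column 15 back to 1 with k<->p swapped.
Row 5: chart row 1, RS - tile across columns 1-15 and work as-is.
Row 6: chart row 2, WS - tiled (columns 1-15): p k k k p k p k k k p k p k k; work from column 15 back to 1 with k<->p swapped.

Rows as worked:
x p k p p o x p k p p o x p k
p p k p p k p p k p p k p p k
p p k p k p p p k p k p p p k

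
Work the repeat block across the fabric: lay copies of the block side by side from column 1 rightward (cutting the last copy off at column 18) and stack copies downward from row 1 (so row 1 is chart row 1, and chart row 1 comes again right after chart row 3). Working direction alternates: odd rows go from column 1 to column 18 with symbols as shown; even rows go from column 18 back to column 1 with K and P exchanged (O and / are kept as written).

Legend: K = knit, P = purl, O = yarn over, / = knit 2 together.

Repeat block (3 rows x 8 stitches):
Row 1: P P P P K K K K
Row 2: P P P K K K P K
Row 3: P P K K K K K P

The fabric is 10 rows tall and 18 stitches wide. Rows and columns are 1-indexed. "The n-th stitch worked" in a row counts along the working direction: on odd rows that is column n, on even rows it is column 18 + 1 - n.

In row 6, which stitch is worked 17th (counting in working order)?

== STITCH ==
K

Derivation:
For row 6: chart row = ((6-1) mod 3) + 1 = 3; this is a WS (even) row.
Chart row 3 tiled across columns 1-18: P P K K K K K P P P K K K K K P P P
WS: work from column 18 back to column 1 (reverse the tiled row), swapping K<->P (O and / unchanged).
Row 6 as worked: K K K P P P P P K K K P P P P P K K
Stitch 17 in working order -> K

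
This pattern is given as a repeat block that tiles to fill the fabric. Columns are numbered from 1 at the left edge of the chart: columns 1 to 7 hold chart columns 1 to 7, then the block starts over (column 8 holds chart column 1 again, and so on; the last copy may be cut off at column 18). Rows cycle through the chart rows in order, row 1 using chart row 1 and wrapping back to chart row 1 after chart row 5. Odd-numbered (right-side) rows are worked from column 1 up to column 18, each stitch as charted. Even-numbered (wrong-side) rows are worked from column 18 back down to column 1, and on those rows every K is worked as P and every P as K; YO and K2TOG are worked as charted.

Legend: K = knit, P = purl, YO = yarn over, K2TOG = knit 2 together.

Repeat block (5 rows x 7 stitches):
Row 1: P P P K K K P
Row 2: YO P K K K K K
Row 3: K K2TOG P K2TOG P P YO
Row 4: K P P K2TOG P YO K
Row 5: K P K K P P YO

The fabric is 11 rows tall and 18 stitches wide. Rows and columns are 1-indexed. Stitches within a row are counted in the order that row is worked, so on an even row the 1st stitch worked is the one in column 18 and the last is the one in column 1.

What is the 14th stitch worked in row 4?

Stitch:
K

Derivation:
Row 4 uses chart row ((4-1) mod 5)+1 = 4. Row 4 is even, so WS.
Chart row 4 tiled across columns 1-18: K P P K2TOG P YO K K P P K2TOG P YO K K P P K2TOG
WS: work from column 18 back to column 1 (reverse the tiled row), swapping K<->P (YO and K2TOG unchanged).
Row 4 as worked: K2TOG K K P P YO K K2TOG K K P P YO K K2TOG K K P
Counting 14 along the worked row gives K.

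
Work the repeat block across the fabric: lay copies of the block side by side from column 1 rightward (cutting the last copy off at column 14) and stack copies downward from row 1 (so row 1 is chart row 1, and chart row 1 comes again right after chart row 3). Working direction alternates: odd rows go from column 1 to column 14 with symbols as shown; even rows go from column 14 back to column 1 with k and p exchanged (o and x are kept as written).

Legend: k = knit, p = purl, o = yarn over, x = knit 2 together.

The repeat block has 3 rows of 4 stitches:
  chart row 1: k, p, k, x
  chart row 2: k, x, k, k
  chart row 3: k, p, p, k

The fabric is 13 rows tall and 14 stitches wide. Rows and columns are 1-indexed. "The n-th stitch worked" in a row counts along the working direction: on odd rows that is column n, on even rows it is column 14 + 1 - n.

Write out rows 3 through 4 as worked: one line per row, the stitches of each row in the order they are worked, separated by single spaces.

Row 3: chart row 3, RS - tile across columns 1-14 and work as-is.
Row 4: chart row 1, WS - tiled (columns 1-14): k p k x k p k x k p k x k p; work from column 14 back to 1 with k<->p swapped.

Rows as worked:
k p p k k p p k k p p k k p
k p x p k p x p k p x p k p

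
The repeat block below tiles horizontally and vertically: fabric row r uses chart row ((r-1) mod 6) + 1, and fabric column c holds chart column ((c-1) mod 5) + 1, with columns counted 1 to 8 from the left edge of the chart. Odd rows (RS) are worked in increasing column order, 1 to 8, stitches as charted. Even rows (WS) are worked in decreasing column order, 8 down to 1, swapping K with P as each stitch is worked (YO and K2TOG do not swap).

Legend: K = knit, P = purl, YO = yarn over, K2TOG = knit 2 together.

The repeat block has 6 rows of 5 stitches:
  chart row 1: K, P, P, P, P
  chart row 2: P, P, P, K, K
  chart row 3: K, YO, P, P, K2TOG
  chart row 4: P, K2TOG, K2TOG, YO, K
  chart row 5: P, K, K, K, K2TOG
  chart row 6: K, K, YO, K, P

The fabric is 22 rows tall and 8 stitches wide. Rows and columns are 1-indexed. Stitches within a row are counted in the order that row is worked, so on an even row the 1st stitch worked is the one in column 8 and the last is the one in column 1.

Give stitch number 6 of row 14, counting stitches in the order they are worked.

Result:
K

Derivation:
Row 14 uses chart row ((14-1) mod 6)+1 = 2. Row 14 is even, so WS.
Chart row 2 tiled across columns 1-8: P P P K K P P P
Wrong side: read the tiled row from column 8 down to 1 and exchange K with P (leave YO, K2TOG).
Row 14 as worked: K K K P P K K K
The 6th stitch worked is K.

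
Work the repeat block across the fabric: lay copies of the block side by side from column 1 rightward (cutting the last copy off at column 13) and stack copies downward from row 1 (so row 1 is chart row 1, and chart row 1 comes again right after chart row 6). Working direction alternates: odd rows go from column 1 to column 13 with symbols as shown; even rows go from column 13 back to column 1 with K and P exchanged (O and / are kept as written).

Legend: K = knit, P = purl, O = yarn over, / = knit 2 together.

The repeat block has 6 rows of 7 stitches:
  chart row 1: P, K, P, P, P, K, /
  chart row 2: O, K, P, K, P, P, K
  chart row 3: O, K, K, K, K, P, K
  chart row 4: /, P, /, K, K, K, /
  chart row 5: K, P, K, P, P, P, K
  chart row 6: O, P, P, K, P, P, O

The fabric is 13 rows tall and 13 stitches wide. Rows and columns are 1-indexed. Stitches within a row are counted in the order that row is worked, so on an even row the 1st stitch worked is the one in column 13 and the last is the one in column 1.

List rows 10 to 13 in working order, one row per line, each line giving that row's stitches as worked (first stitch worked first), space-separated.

Row 10: chart row 4, WS - tiled (columns 1-13): / P / K K K / / P / K K K; work from column 13 back to 1 with K<->P swapped.
Row 11: chart row 5, RS - tile across columns 1-13 and work as-is.
Row 12: chart row 6, WS - tiled (columns 1-13): O P P K P P O O P P K P P; work from column 13 back to 1 with K<->P swapped.
Row 13: chart row 1, RS - tile across columns 1-13 and work as-is.

Result:
P P P / K / / P P P / K /
K P K P P P K K P K P P P
K K P K K O O K K P K K O
P K P P P K / P K P P P K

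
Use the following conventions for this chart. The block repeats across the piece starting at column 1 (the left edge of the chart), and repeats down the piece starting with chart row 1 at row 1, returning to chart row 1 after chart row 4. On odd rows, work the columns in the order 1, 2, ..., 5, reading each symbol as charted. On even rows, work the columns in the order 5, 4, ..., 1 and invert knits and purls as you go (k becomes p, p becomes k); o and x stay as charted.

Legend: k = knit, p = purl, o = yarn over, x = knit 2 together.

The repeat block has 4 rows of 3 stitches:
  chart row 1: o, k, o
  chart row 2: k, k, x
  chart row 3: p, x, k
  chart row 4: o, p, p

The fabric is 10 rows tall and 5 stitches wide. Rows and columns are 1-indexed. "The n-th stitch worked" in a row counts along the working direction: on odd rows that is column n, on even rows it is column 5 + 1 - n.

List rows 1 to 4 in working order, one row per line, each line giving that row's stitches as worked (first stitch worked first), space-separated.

Rows as worked:
o k o o k
p p x p p
p x k p x
k o k k o

Derivation:
Row 1: chart row 1, RS - tile across columns 1-5 and work as-is.
Row 2: chart row 2, WS - tiled (columns 1-5): k k x k k; work from column 5 back to 1 with k<->p swapped.
Row 3: chart row 3, RS - tile across columns 1-5 and work as-is.
Row 4: chart row 4, WS - tiled (columns 1-5): o p p o p; work from column 5 back to 1 with k<->p swapped.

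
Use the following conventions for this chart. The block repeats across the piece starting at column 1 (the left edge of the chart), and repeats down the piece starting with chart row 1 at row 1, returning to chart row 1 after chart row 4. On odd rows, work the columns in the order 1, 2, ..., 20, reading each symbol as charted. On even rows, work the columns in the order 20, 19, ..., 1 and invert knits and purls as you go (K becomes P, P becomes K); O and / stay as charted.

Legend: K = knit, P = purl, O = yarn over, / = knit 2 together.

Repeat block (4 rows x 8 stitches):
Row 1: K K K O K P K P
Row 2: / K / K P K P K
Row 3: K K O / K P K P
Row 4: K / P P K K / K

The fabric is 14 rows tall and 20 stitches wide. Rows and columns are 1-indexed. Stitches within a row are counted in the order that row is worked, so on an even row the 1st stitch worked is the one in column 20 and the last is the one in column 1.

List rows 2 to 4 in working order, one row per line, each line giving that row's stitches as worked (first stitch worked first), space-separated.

Row 2: chart row 2, WS - tiled (columns 1-20): / K / K P K P K / K / K P K P K / K / K; work from column 20 back to 1 with K<->P swapped.
Row 3: chart row 3, RS - tile across columns 1-20 and work as-is.
Row 4: chart row 4, WS - tiled (columns 1-20): K / P P K K / K K / P P K K / K K / P P; work from column 20 back to 1 with K<->P swapped.

Rows as worked:
P / P / P K P K P / P / P K P K P / P /
K K O / K P K P K K O / K P K P K K O /
K K / P P / P P K K / P P / P P K K / P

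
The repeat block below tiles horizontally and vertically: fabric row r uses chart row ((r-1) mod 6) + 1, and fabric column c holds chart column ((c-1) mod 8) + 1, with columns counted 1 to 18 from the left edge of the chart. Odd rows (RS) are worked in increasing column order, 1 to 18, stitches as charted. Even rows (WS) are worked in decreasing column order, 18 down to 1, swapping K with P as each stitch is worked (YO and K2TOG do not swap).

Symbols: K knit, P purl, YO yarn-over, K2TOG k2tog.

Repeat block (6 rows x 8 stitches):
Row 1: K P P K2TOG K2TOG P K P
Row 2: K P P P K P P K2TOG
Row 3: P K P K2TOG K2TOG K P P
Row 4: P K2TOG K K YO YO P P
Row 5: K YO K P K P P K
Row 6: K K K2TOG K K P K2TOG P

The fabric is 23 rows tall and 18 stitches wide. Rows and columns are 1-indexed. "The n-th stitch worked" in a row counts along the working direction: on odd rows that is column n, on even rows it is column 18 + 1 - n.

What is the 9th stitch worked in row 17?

Row 17 uses chart row ((17-1) mod 6)+1 = 5. Row 17 is odd, so RS.
Chart row 5 tiled across columns 1-18: K YO K P K P P K K YO K P K P P K K YO
Right side: take the tiled row as-is (worked left to right from column 1).
Stitch 9 in working order -> K

Result:
K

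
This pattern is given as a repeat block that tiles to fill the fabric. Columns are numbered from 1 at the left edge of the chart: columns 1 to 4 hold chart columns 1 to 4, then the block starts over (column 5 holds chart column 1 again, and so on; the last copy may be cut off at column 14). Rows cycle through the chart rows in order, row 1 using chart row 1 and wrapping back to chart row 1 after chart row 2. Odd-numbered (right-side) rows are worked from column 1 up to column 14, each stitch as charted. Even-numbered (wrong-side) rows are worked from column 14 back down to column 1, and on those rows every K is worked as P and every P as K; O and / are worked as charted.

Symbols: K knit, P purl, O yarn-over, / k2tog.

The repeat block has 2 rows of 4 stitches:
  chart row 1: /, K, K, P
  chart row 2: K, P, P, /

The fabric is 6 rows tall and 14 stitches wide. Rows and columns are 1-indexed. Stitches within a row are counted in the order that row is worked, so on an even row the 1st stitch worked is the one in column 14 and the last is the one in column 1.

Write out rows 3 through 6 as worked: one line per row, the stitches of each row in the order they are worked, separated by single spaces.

Rows as worked:
/ K K P / K K P / K K P / K
K P / K K P / K K P / K K P
/ K K P / K K P / K K P / K
K P / K K P / K K P / K K P

Derivation:
Row 3: chart row 1, RS - tile across columns 1-14 and work as-is.
Row 4: chart row 2, WS - tiled (columns 1-14): K P P / K P P / K P P / K P; work from column 14 back to 1 with K<->P swapped.
Row 5: chart row 1, RS - tile across columns 1-14 and work as-is.
Row 6: chart row 2, WS - tiled (columns 1-14): K P P / K P P / K P P / K P; work from column 14 back to 1 with K<->P swapped.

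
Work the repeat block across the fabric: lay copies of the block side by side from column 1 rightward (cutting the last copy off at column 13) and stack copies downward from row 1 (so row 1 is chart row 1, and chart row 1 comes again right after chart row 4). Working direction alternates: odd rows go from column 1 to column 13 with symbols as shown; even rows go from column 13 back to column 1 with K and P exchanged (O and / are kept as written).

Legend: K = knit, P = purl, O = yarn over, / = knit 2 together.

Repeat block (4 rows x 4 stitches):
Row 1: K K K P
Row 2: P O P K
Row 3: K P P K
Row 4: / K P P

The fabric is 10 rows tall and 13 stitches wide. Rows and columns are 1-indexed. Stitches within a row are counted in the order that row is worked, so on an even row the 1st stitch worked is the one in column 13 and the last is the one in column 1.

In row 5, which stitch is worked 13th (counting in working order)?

For row 5: chart row = ((5-1) mod 4) + 1 = 1; this is a RS (odd) row.
Chart row 1 tiled across columns 1-13: K K K P K K K P K K K P K
RS: work column 1 to column 13, symbols as charted — the tiled row is the row as worked.
Counting 13 along the worked row gives K.

Stitch:
K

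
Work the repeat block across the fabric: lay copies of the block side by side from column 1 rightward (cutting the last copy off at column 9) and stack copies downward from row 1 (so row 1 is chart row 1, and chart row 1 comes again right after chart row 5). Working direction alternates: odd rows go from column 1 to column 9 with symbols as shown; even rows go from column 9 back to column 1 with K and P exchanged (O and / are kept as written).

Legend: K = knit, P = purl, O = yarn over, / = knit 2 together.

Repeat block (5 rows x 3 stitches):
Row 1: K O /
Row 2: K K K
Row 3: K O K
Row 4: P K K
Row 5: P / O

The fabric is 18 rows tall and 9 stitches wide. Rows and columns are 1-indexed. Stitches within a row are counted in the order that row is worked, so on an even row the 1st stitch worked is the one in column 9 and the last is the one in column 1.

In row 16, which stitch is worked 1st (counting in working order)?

== STITCH ==
/

Derivation:
For row 16: chart row = ((16-1) mod 5) + 1 = 1; this is a WS (even) row.
Chart row 1 tiled across columns 1-9: K O / K O / K O /
WS row: flip the tiled sequence (start at column 9) and apply K<->P; O and / stay.
Row 16 as worked: / O P / O P / O P
The 1st stitch worked is /.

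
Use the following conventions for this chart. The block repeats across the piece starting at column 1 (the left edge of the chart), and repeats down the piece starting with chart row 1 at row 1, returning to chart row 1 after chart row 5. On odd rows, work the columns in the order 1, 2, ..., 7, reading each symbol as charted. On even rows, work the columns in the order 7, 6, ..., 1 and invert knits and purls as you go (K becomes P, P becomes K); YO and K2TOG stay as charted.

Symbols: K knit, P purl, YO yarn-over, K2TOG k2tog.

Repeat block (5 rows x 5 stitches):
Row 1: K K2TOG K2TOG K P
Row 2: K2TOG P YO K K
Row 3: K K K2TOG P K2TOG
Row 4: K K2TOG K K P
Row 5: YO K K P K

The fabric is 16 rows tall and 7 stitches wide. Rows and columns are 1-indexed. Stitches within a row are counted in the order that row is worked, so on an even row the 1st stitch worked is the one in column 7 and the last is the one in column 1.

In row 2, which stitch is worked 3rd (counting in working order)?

Stitch:
P

Derivation:
For row 2: chart row = ((2-1) mod 5) + 1 = 2; this is a WS (even) row.
Chart row 2 tiled across columns 1-7: K2TOG P YO K K K2TOG P
Wrong side: read the tiled row from column 7 down to 1 and exchange K with P (leave YO, K2TOG).
Row 2 as worked: K K2TOG P P YO K K2TOG
Stitch 3 in working order -> P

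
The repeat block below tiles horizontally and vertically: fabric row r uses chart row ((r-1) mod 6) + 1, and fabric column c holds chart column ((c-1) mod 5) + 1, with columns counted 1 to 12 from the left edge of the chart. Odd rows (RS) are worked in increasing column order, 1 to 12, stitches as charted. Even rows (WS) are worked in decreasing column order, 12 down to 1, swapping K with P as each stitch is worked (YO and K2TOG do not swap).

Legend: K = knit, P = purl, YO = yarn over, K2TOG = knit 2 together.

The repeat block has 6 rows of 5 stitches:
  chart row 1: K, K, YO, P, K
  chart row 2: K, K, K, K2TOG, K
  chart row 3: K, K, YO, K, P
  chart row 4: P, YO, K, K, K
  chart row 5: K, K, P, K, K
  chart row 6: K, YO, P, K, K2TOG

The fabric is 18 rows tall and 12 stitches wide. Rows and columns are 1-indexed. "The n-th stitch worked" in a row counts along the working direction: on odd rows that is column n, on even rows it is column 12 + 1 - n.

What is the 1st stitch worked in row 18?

For row 18: chart row = ((18-1) mod 6) + 1 = 6; this is a WS (even) row.
Chart row 6 tiled across columns 1-12: K YO P K K2TOG K YO P K K2TOG K YO
WS row: flip the tiled sequence (start at column 12) and apply K<->P; YO and K2TOG stay.
Row 18 as worked: YO P K2TOG P K YO P K2TOG P K YO P
Counting 1 along the worked row gives YO.

== STITCH ==
YO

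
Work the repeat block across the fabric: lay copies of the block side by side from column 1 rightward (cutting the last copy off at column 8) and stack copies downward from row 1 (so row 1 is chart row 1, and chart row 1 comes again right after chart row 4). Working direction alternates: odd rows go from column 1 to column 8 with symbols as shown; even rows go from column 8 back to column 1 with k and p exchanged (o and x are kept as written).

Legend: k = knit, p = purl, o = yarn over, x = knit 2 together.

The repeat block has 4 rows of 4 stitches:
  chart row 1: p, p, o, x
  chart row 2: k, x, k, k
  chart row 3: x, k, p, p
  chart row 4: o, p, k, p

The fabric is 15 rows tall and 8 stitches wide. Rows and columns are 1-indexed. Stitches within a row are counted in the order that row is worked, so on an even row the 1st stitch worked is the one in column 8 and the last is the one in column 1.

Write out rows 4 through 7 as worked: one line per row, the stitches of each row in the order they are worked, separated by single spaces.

== ROWS AS WORKED ==
k p k o k p k o
p p o x p p o x
p p x p p p x p
x k p p x k p p

Derivation:
Row 4: chart row 4, WS - tiled (columns 1-8): o p k p o p k p; work from column 8 back to 1 with k<->p swapped.
Row 5: chart row 1, RS - tile across columns 1-8 and work as-is.
Row 6: chart row 2, WS - tiled (columns 1-8): k x k k k x k k; work from column 8 back to 1 with k<->p swapped.
Row 7: chart row 3, RS - tile across columns 1-8 and work as-is.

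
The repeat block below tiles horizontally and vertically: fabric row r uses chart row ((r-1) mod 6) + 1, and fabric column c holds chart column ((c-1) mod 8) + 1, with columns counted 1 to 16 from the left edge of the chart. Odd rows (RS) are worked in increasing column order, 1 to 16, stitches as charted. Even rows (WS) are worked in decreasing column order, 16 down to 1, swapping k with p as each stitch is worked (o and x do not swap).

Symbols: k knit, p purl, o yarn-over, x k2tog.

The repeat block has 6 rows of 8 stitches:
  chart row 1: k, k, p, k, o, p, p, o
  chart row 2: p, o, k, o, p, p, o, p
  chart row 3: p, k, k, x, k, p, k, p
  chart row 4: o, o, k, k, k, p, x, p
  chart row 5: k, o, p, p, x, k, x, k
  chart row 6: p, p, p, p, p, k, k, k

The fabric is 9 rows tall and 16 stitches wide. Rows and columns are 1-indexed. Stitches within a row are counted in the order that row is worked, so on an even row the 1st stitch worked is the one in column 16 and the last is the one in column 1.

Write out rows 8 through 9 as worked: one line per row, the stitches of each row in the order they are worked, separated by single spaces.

Result:
k o k k o p o k k o k k o p o k
p k k x k p k p p k k x k p k p

Derivation:
Row 8: chart row 2, WS - tiled (columns 1-16): p o k o p p o p p o k o p p o p; work from column 16 back to 1 with k<->p swapped.
Row 9: chart row 3, RS - tile across columns 1-16 and work as-is.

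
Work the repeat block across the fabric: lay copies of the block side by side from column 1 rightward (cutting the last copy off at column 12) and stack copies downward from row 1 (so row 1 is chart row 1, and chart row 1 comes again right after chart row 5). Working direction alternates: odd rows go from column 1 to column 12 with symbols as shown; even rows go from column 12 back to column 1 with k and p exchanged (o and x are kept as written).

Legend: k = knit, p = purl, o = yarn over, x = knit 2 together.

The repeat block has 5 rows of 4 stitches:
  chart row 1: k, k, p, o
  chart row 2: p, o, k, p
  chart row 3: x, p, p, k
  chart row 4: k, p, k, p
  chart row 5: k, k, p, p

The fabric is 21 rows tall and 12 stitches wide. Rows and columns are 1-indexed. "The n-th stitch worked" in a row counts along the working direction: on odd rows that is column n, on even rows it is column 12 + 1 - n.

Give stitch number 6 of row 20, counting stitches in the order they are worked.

== STITCH ==
k

Derivation:
Row 20 uses chart row ((20-1) mod 5)+1 = 5. Row 20 is even, so WS.
Chart row 5 tiled across columns 1-12: k k p p k k p p k k p p
Wrong side: read the tiled row from column 12 down to 1 and exchange k with p (leave o, x).
Row 20 as worked: k k p p k k p p k k p p
Counting 6 along the worked row gives k.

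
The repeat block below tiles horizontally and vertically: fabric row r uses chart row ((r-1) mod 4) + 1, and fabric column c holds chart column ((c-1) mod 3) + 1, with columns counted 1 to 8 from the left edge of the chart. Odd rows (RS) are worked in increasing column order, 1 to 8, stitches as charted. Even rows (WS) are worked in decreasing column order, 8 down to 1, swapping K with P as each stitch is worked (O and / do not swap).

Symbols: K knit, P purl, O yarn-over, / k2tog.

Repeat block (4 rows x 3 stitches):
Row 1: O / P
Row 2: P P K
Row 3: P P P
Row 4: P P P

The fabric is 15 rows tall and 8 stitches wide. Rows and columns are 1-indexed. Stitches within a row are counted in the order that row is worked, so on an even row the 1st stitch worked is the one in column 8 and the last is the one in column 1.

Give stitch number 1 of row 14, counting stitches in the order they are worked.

Stitch:
K

Derivation:
For row 14: chart row = ((14-1) mod 4) + 1 = 2; this is a WS (even) row.
Chart row 2 tiled across columns 1-8: P P K P P K P P
Wrong side: read the tiled row from column 8 down to 1 and exchange K with P (leave O, /).
Row 14 as worked: K K P K K P K K
Stitch 1 in working order -> K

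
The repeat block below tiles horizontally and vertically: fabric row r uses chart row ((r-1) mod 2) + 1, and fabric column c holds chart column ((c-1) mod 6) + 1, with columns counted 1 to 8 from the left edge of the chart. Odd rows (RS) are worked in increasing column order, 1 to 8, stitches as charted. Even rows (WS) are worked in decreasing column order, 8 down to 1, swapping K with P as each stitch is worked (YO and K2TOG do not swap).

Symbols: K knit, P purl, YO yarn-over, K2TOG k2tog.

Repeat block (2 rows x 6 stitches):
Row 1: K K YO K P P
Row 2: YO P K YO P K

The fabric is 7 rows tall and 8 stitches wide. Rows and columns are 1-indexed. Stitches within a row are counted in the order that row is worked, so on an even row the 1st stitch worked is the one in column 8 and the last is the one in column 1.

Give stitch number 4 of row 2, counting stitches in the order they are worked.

Result:
K

Derivation:
Row 2: (2-1) mod 2 = 1, so use chart row 2. Even row -> WS.
Chart row 2 tiled across columns 1-8: YO P K YO P K YO P
Wrong side: read the tiled row from column 8 down to 1 and exchange K with P (leave YO, K2TOG).
Row 2 as worked: K YO P K YO P K YO
Stitch 4 in working order -> K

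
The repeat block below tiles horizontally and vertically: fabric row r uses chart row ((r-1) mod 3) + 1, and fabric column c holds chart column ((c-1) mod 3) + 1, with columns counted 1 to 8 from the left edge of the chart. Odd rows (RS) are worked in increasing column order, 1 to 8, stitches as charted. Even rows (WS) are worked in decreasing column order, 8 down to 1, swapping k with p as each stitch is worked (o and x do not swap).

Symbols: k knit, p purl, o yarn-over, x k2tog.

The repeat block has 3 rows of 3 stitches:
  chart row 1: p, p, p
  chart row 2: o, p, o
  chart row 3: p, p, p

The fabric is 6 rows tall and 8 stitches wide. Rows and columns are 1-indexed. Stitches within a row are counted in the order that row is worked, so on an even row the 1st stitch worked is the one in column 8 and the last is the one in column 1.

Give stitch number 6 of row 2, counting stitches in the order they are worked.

Stitch:
o

Derivation:
Row 2 uses chart row ((2-1) mod 3)+1 = 2. Row 2 is even, so WS.
Chart row 2 tiled across columns 1-8: o p o o p o o p
WS row: flip the tiled sequence (start at column 8) and apply k<->p; o and x stay.
Row 2 as worked: k o o k o o k o
The 6th stitch worked is o.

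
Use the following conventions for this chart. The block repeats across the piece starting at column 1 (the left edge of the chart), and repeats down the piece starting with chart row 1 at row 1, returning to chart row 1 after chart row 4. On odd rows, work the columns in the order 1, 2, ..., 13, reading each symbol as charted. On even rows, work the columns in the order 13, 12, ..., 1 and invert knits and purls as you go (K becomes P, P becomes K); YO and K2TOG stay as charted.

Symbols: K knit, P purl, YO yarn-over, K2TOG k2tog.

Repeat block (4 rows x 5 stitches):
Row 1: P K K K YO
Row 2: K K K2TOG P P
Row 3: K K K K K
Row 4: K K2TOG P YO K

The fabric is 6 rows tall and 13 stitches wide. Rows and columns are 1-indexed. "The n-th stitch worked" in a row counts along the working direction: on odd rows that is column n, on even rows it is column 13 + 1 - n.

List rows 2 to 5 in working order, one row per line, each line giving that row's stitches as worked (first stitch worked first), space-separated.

Row 2: chart row 2, WS - tiled (columns 1-13): K K K2TOG P P K K K2TOG P P K K K2TOG; work from column 13 back to 1 with K<->P swapped.
Row 3: chart row 3, RS - tile across columns 1-13 and work as-is.
Row 4: chart row 4, WS - tiled (columns 1-13): K K2TOG P YO K K K2TOG P YO K K K2TOG P; work from column 13 back to 1 with K<->P swapped.
Row 5: chart row 1, RS - tile across columns 1-13 and work as-is.

Result:
K2TOG P P K K K2TOG P P K K K2TOG P P
K K K K K K K K K K K K K
K K2TOG P P YO K K2TOG P P YO K K2TOG P
P K K K YO P K K K YO P K K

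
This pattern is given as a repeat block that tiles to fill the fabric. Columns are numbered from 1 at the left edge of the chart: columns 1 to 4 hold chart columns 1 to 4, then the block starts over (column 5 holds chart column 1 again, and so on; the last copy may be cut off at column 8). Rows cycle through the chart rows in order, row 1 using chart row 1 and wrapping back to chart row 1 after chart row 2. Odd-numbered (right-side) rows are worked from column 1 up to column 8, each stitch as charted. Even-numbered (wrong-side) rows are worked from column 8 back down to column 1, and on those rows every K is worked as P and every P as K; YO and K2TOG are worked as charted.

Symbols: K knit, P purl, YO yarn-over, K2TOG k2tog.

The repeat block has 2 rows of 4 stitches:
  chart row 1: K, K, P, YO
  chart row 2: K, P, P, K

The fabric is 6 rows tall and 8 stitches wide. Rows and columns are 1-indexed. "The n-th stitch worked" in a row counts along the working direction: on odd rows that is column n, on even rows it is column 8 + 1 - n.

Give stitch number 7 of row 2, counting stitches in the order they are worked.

Stitch:
K

Derivation:
Row 2 uses chart row ((2-1) mod 2)+1 = 2. Row 2 is even, so WS.
Chart row 2 tiled across columns 1-8: K P P K K P P K
Wrong side: read the tiled row from column 8 down to 1 and exchange K with P (leave YO, K2TOG).
Row 2 as worked: P K K P P K K P
Stitch 7 in working order -> K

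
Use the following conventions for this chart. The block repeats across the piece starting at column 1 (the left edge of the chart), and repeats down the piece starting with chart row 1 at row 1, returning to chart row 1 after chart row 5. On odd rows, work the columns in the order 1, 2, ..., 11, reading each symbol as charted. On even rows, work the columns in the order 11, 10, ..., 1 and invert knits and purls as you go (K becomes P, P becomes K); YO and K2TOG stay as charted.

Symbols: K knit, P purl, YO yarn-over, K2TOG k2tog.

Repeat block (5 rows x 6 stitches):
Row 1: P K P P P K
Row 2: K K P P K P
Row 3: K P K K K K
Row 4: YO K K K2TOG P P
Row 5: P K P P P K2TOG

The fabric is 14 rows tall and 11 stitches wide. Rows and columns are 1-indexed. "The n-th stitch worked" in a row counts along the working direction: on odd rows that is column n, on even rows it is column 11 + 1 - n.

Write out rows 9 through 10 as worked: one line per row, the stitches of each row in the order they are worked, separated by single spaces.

Result:
YO K K K2TOG P P YO K K K2TOG P
K K K P K K2TOG K K K P K

Derivation:
Row 9: chart row 4, RS - tile across columns 1-11 and work as-is.
Row 10: chart row 5, WS - tiled (columns 1-11): P K P P P K2TOG P K P P P; work from column 11 back to 1 with K<->P swapped.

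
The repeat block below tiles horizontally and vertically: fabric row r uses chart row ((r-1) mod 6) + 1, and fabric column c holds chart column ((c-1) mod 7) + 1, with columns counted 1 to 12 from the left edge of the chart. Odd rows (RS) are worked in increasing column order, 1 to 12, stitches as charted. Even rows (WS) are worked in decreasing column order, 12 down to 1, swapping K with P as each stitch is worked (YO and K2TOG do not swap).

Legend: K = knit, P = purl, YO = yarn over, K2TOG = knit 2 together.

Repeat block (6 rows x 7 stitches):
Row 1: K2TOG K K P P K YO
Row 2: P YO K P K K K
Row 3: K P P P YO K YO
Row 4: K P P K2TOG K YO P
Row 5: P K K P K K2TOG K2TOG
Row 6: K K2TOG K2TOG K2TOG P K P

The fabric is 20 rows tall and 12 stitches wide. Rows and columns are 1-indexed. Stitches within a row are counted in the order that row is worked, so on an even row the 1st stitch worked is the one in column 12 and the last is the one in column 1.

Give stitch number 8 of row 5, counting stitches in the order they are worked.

Result:
P

Derivation:
Row 5: (5-1) mod 6 = 4, so use chart row 5. Odd row -> RS.
Chart row 5 tiled across columns 1-12: P K K P K K2TOG K2TOG P K K P K
Right side: take the tiled row as-is (worked left to right from column 1).
The 8th stitch worked is P.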